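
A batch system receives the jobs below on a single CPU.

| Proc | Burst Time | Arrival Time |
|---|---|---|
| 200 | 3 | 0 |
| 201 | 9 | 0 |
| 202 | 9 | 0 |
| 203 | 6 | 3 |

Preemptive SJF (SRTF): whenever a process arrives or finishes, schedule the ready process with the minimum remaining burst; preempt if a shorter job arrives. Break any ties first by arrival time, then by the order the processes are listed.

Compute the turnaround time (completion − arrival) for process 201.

18

Schedule: | 200 0-3 | 203 3-9 | 201 9-18 | 202 18-27 |
Completion: 200=3  201=18  202=27  203=9
Turnaround (C−A): 200=3  201=18  202=27  203=6
Turnaround(201) = completion − arrival = 18 − 0 = 18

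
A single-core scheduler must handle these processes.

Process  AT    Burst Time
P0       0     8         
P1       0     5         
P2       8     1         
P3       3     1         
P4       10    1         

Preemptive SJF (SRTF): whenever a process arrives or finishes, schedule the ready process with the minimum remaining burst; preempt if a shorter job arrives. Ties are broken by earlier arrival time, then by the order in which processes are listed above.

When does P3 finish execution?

Timeline: | P1 0-3 | P3 3-4 | P1 4-6 | P0 6-8 | P2 8-9 | P0 9-10 | P4 10-11 | P0 11-16 |
Completion: P0=16  P1=6  P2=9  P3=4  P4=11

4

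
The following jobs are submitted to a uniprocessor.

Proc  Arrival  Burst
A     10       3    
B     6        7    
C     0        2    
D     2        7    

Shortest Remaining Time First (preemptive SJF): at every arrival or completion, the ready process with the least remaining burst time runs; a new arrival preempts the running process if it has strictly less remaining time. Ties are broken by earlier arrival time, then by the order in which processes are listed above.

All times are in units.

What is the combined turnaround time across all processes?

Schedule: | C 0-2 | D 2-9 | B 9-10 | A 10-13 | B 13-19 |
Completion: A=13  B=19  C=2  D=9
Turnaround (C−A): A=3  B=13  C=2  D=7
Turnaround = completion − arrival: A=3, B=13, C=2, D=7
Total turnaround = 3 + 13 + 2 + 7 = 25

25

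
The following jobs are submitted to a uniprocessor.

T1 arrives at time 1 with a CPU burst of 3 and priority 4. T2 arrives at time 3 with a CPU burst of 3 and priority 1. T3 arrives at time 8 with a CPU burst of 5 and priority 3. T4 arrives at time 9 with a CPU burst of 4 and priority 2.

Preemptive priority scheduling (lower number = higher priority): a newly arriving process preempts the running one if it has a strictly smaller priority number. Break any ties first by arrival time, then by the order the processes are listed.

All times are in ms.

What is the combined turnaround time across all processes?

22

Schedule: | idle 0-1 | T1 1-3 | T2 3-6 | T1 6-7 | idle 7-8 | T3 8-9 | T4 9-13 | T3 13-17 |
Completion: T1=7  T2=6  T3=17  T4=13
Turnaround (C−A): T1=6  T2=3  T3=9  T4=4
Turnaround = completion − arrival: T1=6, T2=3, T3=9, T4=4
Total turnaround = 6 + 3 + 9 + 4 = 22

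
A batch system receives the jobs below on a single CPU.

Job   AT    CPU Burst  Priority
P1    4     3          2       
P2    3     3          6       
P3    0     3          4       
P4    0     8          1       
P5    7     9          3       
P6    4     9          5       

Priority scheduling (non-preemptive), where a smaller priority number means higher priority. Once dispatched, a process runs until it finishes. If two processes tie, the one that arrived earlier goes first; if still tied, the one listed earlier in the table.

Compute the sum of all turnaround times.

111

Schedule: | P4 0-8 | P1 8-11 | P5 11-20 | P3 20-23 | P6 23-32 | P2 32-35 |
Completion: P1=11  P2=35  P3=23  P4=8  P5=20  P6=32
Turnaround (C−A): P1=7  P2=32  P3=23  P4=8  P5=13  P6=28
Turnaround = completion − arrival: P1=7, P2=32, P3=23, P4=8, P5=13, P6=28
Total turnaround = 7 + 32 + 23 + 8 + 13 + 28 = 111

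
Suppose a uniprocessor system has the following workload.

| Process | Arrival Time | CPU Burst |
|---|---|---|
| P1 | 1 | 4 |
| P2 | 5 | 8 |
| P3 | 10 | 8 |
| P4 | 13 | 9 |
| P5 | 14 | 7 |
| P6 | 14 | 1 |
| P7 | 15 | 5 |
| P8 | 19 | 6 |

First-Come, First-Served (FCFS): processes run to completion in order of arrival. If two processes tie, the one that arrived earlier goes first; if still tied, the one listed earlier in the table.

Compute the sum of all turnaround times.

Gantt: | idle 0-1 | P1 1-5 | P2 5-13 | P3 13-21 | P4 21-30 | P5 30-37 | P6 37-38 | P7 38-43 | P8 43-49 |
Completion: P1=5  P2=13  P3=21  P4=30  P5=37  P6=38  P7=43  P8=49
Turnaround = completion − arrival: P1=4, P2=8, P3=11, P4=17, P5=23, P6=24, P7=28, P8=30
Total turnaround = 4 + 8 + 11 + 17 + 23 + 24 + 28 + 30 = 145

145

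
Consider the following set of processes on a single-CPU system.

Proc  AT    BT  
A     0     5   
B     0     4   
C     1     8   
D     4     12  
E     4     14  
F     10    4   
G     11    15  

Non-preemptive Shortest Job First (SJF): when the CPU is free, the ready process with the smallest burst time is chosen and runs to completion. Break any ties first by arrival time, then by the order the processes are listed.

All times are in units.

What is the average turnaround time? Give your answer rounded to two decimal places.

23.29

Gantt: | B 0-4 | A 4-9 | C 9-17 | F 17-21 | D 21-33 | E 33-47 | G 47-62 |
Completion: A=9  B=4  C=17  D=33  E=47  F=21  G=62
Turnaround times: A=9, B=4, C=16, D=29, E=43, F=11, G=51
Average turnaround = (9+4+16+29+43+11+51) / 7 = 163/7 = 23.29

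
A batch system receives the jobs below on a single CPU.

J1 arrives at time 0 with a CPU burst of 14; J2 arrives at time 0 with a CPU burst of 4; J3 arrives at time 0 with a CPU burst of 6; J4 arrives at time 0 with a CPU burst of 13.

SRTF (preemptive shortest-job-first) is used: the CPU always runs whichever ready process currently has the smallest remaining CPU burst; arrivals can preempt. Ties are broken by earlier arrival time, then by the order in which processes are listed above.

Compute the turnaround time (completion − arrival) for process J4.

23

Timeline: | J2 0-4 | J3 4-10 | J4 10-23 | J1 23-37 |
Completion: J1=37  J2=4  J3=10  J4=23
Turnaround (C−A): J1=37  J2=4  J3=10  J4=23
Turnaround(J4) = completion − arrival = 23 − 0 = 23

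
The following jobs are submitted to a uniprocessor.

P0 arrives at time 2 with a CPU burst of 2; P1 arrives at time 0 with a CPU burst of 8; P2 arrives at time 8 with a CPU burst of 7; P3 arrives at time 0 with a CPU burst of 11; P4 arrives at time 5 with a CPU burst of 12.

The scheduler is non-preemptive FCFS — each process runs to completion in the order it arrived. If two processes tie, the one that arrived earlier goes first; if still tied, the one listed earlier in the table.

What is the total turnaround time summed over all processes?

Gantt: | P1 0-8 | P3 8-19 | P0 19-21 | P4 21-33 | P2 33-40 |
Completion: P0=21  P1=8  P2=40  P3=19  P4=33
Turnaround (C−A): P0=19  P1=8  P2=32  P3=19  P4=28
Turnaround = completion − arrival: P0=19, P1=8, P2=32, P3=19, P4=28
Total turnaround = 19 + 8 + 32 + 19 + 28 = 106

106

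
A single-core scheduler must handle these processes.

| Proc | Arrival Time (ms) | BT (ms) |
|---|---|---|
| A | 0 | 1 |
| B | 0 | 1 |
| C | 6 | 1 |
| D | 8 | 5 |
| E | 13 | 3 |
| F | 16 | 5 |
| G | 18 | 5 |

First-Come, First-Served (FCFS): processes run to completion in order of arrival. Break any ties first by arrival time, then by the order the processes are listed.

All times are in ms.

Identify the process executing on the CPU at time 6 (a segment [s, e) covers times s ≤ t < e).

C

Schedule: | A 0-1 | B 1-2 | idle 2-6 | C 6-7 | idle 7-8 | D 8-13 | E 13-16 | F 16-21 | G 21-26 |
Completion: A=1  B=2  C=7  D=13  E=16  F=21  G=26
Turnaround (C−A): A=1  B=2  C=1  D=5  E=3  F=5  G=8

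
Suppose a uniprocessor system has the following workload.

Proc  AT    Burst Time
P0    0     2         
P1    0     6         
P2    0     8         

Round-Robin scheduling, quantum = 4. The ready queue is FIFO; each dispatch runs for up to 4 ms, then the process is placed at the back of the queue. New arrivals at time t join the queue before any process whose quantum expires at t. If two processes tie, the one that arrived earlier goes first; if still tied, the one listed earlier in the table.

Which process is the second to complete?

P1

Timeline: | P0 0-2 | P1 2-6 | P2 6-10 | P1 10-12 | P2 12-16 |
Completion: P0=2  P1=12  P2=16
Turnaround (C−A): P0=2  P1=12  P2=16
Finish order: P0 → P1 → P2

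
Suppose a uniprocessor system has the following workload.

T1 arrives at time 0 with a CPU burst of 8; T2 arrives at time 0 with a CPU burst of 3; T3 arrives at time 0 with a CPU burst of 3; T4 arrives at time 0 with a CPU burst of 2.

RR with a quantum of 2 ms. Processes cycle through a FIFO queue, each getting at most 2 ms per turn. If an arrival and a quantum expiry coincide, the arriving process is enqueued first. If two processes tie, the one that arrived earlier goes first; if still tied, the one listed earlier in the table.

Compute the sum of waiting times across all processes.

Schedule: | T1 0-2 | T2 2-4 | T3 4-6 | T4 6-8 | T1 8-10 | T2 10-11 | T3 11-12 | T1 12-16 |
Completion: T1=16  T2=11  T3=12  T4=8
Turnaround (C−A): T1=16  T2=11  T3=12  T4=8
Waiting = turnaround − burst: T1=8, T2=8, T3=9, T4=6
Total waiting = 8 + 8 + 9 + 6 = 31

31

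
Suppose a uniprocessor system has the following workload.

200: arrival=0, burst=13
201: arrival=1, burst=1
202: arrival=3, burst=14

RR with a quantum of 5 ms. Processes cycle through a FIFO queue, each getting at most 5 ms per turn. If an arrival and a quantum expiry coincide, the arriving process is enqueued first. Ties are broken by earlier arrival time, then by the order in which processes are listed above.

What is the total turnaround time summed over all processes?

Timeline: | 200 0-5 | 201 5-6 | 202 6-11 | 200 11-16 | 202 16-21 | 200 21-24 | 202 24-28 |
Completion: 200=24  201=6  202=28
Turnaround = completion − arrival: 200=24, 201=5, 202=25
Total turnaround = 24 + 5 + 25 = 54

54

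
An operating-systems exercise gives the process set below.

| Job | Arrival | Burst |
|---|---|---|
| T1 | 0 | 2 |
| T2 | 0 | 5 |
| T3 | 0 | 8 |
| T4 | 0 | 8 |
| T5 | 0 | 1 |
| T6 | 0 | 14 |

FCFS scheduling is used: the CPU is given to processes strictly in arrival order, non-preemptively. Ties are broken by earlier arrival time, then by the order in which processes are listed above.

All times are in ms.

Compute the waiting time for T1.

Schedule: | T1 0-2 | T2 2-7 | T3 7-15 | T4 15-23 | T5 23-24 | T6 24-38 |
Completion: T1=2  T2=7  T3=15  T4=23  T5=24  T6=38
Turnaround (C−A): T1=2  T2=7  T3=15  T4=23  T5=24  T6=38
Waiting(T1) = turnaround − burst = 2 − 2 = 0

0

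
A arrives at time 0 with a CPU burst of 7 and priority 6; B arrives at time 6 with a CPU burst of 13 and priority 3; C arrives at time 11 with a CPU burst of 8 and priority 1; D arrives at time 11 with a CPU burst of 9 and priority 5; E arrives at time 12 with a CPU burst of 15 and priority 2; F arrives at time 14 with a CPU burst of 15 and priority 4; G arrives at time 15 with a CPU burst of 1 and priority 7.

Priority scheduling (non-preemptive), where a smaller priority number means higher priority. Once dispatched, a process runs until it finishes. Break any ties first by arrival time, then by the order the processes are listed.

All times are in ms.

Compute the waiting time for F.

29

Gantt: | A 0-7 | B 7-20 | C 20-28 | E 28-43 | F 43-58 | D 58-67 | G 67-68 |
Completion: A=7  B=20  C=28  D=67  E=43  F=58  G=68
Turnaround (C−A): A=7  B=14  C=17  D=56  E=31  F=44  G=53
Waiting(F) = turnaround − burst = 44 − 15 = 29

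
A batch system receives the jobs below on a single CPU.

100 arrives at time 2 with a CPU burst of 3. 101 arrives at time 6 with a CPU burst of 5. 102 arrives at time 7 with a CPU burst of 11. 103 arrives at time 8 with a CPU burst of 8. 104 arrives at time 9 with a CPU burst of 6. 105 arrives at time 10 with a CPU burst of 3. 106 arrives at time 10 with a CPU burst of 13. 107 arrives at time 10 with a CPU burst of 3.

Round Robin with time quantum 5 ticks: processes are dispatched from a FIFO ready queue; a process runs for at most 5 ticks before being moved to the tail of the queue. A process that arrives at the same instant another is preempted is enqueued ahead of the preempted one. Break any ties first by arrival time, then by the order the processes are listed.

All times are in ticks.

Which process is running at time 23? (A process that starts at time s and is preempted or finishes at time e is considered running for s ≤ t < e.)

104

Timeline: | idle 0-2 | 100 2-5 | idle 5-6 | 101 6-11 | 102 11-16 | 103 16-21 | 104 21-26 | 105 26-29 | 106 29-34 | 107 34-37 | 102 37-42 | 103 42-45 | 104 45-46 | 106 46-51 | 102 51-52 | 106 52-55 |
Completion: 100=5  101=11  102=52  103=45  104=46  105=29  106=55  107=37
Turnaround (C−A): 100=3  101=5  102=45  103=37  104=37  105=19  106=45  107=27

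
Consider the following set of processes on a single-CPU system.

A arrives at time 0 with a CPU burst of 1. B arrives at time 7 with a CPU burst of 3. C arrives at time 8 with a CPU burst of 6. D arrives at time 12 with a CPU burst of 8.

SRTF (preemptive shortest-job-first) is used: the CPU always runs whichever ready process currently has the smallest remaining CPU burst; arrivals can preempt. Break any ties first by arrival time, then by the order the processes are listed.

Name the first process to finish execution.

Schedule: | A 0-1 | idle 1-7 | B 7-10 | C 10-16 | D 16-24 |
Completion: A=1  B=10  C=16  D=24
Finish order: A → B → C → D

A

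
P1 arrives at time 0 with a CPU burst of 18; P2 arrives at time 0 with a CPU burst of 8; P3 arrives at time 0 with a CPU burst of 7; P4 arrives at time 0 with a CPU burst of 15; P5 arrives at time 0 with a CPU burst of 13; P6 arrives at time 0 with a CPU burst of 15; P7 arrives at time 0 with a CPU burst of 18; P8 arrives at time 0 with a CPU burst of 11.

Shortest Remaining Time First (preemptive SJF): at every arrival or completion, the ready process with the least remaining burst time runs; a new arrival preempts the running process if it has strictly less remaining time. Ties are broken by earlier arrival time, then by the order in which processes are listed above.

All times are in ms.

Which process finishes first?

P3

Timeline: | P3 0-7 | P2 7-15 | P8 15-26 | P5 26-39 | P4 39-54 | P6 54-69 | P1 69-87 | P7 87-105 |
Completion: P1=87  P2=15  P3=7  P4=54  P5=39  P6=69  P7=105  P8=26
Finish order: P3 → P2 → P8 → P5 → P4 → P6 → P1 → P7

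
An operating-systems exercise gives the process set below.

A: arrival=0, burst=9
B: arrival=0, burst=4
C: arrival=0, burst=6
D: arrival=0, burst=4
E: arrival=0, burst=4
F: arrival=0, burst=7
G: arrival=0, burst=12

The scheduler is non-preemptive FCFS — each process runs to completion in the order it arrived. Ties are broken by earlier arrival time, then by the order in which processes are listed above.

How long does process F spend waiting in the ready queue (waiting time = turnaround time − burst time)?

Gantt: | A 0-9 | B 9-13 | C 13-19 | D 19-23 | E 23-27 | F 27-34 | G 34-46 |
Completion: A=9  B=13  C=19  D=23  E=27  F=34  G=46
Turnaround (C−A): A=9  B=13  C=19  D=23  E=27  F=34  G=46
Waiting(F) = turnaround − burst = 34 − 7 = 27

27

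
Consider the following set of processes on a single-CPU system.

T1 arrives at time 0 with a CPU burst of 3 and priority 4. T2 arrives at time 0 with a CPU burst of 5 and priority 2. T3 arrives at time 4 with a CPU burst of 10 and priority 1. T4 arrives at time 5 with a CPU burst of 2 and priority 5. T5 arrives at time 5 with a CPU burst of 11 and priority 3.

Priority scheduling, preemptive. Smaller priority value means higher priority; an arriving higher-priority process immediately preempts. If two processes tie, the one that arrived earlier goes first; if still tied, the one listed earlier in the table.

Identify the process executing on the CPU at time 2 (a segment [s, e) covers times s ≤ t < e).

Gantt: | T2 0-4 | T3 4-14 | T2 14-15 | T5 15-26 | T1 26-29 | T4 29-31 |
Completion: T1=29  T2=15  T3=14  T4=31  T5=26

T2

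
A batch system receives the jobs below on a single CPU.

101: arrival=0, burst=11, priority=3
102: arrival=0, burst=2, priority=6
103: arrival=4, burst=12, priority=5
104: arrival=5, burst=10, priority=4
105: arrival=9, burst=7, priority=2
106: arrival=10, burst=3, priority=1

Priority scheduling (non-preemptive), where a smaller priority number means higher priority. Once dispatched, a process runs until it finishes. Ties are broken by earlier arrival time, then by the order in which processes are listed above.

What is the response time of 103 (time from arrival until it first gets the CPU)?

Schedule: | 101 0-11 | 106 11-14 | 105 14-21 | 104 21-31 | 103 31-43 | 102 43-45 |
Completion: 101=11  102=45  103=43  104=31  105=21  106=14
Turnaround (C−A): 101=11  102=45  103=39  104=26  105=12  106=4
Response(103) = first start − arrival = 31 − 4 = 27

27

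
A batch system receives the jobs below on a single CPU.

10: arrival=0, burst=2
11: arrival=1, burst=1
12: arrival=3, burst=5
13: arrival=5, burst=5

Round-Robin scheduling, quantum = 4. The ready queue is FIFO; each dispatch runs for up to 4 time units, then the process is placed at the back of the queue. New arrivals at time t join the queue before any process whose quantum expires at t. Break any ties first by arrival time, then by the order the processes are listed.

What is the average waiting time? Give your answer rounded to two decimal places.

2.00

Gantt: | 10 0-2 | 11 2-3 | 12 3-7 | 13 7-11 | 12 11-12 | 13 12-13 |
Completion: 10=2  11=3  12=12  13=13
Turnaround (C−A): 10=2  11=2  12=9  13=8
Waiting times: 10=0, 11=1, 12=4, 13=3
Average waiting = (0+1+4+3) / 4 = 8/4 = 2.00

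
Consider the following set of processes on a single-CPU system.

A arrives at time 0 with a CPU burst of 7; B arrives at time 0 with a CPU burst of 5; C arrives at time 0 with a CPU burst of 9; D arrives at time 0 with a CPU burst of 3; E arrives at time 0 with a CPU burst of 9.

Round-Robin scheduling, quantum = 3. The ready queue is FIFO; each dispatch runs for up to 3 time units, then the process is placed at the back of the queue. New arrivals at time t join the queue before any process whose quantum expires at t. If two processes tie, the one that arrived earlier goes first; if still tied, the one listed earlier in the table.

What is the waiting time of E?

Timeline: | A 0-3 | B 3-6 | C 6-9 | D 9-12 | E 12-15 | A 15-18 | B 18-20 | C 20-23 | E 23-26 | A 26-27 | C 27-30 | E 30-33 |
Completion: A=27  B=20  C=30  D=12  E=33
Waiting(E) = turnaround − burst = 33 − 9 = 24

24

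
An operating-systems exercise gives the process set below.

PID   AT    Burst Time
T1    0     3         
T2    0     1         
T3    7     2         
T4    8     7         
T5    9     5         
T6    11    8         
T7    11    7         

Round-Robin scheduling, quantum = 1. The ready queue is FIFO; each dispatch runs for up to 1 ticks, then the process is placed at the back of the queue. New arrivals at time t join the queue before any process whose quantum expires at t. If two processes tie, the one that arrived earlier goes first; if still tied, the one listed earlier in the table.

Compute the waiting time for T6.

17

Schedule: | T1 0-1 | T2 1-2 | T1 2-4 | idle 4-7 | T3 7-8 | T4 8-9 | T3 9-10 | T5 10-11 | T4 11-12 | T6 12-13 | T7 13-14 | T5 14-15 | T4 15-16 | T6 16-17 | T7 17-18 | T5 18-19 | T4 19-20 | T6 20-21 | T7 21-22 | T5 22-23 | T4 23-24 | T6 24-25 | T7 25-26 | T5 26-27 | T4 27-28 | T6 28-29 | T7 29-30 | T4 30-31 | T6 31-32 | T7 32-33 | T6 33-34 | T7 34-35 | T6 35-36 |
Completion: T1=4  T2=2  T3=10  T4=31  T5=27  T6=36  T7=35
Turnaround (C−A): T1=4  T2=2  T3=3  T4=23  T5=18  T6=25  T7=24
Waiting(T6) = turnaround − burst = 25 − 8 = 17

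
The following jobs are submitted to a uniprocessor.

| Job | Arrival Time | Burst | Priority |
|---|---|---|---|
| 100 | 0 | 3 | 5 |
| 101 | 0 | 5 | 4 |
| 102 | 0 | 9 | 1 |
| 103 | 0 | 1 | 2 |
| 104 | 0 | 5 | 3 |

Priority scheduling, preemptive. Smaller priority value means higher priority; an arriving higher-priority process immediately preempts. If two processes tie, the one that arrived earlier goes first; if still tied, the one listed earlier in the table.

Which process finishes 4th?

Timeline: | 102 0-9 | 103 9-10 | 104 10-15 | 101 15-20 | 100 20-23 |
Completion: 100=23  101=20  102=9  103=10  104=15
Finish order: 102 → 103 → 104 → 101 → 100

101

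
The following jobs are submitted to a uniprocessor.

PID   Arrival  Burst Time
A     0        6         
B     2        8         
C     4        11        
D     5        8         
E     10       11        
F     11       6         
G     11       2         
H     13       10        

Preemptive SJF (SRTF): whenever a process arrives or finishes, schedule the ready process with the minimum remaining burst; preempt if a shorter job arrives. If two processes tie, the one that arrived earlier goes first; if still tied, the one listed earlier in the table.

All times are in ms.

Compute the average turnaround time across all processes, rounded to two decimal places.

Schedule: | A 0-6 | B 6-11 | G 11-13 | B 13-16 | F 16-22 | D 22-30 | H 30-40 | C 40-51 | E 51-62 |
Completion: A=6  B=16  C=51  D=30  E=62  F=22  G=13  H=40
Turnaround (C−A): A=6  B=14  C=47  D=25  E=52  F=11  G=2  H=27
Turnaround times: A=6, B=14, C=47, D=25, E=52, F=11, G=2, H=27
Average turnaround = (6+14+47+25+52+11+2+27) / 8 = 184/8 = 23.00

23.00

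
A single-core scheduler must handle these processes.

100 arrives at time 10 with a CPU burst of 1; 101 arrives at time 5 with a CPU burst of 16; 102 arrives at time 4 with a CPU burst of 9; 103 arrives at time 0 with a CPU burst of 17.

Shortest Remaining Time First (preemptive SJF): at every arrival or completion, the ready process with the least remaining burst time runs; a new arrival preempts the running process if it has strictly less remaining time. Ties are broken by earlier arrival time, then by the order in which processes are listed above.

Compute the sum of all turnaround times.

Schedule: | 103 0-4 | 102 4-10 | 100 10-11 | 102 11-14 | 103 14-27 | 101 27-43 |
Completion: 100=11  101=43  102=14  103=27
Turnaround (C−A): 100=1  101=38  102=10  103=27
Turnaround = completion − arrival: 100=1, 101=38, 102=10, 103=27
Total turnaround = 1 + 38 + 10 + 27 = 76

76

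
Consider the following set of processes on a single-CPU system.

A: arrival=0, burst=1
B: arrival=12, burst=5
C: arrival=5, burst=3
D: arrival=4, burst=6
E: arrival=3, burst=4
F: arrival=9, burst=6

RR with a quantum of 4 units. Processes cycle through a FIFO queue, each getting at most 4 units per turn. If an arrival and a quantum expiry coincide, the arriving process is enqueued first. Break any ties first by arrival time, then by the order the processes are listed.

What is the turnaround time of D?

16

Timeline: | A 0-1 | idle 1-3 | E 3-7 | D 7-11 | C 11-14 | F 14-18 | D 18-20 | B 20-24 | F 24-26 | B 26-27 |
Completion: A=1  B=27  C=14  D=20  E=7  F=26
Turnaround (C−A): A=1  B=15  C=9  D=16  E=4  F=17
Turnaround(D) = completion − arrival = 20 − 4 = 16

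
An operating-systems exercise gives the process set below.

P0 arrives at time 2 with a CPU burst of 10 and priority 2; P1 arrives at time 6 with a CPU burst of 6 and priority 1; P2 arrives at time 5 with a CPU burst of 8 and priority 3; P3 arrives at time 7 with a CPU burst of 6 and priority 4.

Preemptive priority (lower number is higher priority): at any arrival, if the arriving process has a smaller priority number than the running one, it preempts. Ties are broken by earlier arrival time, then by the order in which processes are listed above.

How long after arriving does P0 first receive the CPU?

0

Gantt: | idle 0-2 | P0 2-6 | P1 6-12 | P0 12-18 | P2 18-26 | P3 26-32 |
Completion: P0=18  P1=12  P2=26  P3=32
Turnaround (C−A): P0=16  P1=6  P2=21  P3=25
Response(P0) = first start − arrival = 2 − 2 = 0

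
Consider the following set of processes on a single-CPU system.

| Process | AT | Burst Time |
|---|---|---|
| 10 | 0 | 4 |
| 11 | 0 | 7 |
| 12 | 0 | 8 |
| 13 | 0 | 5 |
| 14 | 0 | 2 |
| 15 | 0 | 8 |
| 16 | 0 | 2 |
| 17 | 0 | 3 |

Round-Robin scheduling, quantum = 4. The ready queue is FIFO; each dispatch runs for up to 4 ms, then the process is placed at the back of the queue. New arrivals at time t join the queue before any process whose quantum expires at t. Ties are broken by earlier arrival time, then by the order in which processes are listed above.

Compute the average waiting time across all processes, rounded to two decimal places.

Timeline: | 10 0-4 | 11 4-8 | 12 8-12 | 13 12-16 | 14 16-18 | 15 18-22 | 16 22-24 | 17 24-27 | 11 27-30 | 12 30-34 | 13 34-35 | 15 35-39 |
Completion: 10=4  11=30  12=34  13=35  14=18  15=39  16=24  17=27
Waiting times: 10=0, 11=23, 12=26, 13=30, 14=16, 15=31, 16=22, 17=24
Average waiting = (0+23+26+30+16+31+22+24) / 8 = 172/8 = 21.50

21.50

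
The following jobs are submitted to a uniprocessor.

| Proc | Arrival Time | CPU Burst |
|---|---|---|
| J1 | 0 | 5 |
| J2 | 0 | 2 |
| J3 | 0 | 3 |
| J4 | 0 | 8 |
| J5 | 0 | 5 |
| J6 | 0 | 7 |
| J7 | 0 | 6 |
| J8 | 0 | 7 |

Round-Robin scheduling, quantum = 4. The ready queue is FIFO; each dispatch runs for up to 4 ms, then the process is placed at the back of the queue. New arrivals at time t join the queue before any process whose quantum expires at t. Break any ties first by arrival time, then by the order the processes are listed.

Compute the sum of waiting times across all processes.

Gantt: | J1 0-4 | J2 4-6 | J3 6-9 | J4 9-13 | J5 13-17 | J6 17-21 | J7 21-25 | J8 25-29 | J1 29-30 | J4 30-34 | J5 34-35 | J6 35-38 | J7 38-40 | J8 40-43 |
Completion: J1=30  J2=6  J3=9  J4=34  J5=35  J6=38  J7=40  J8=43
Turnaround (C−A): J1=30  J2=6  J3=9  J4=34  J5=35  J6=38  J7=40  J8=43
Waiting = turnaround − burst: J1=25, J2=4, J3=6, J4=26, J5=30, J6=31, J7=34, J8=36
Total waiting = 25 + 4 + 6 + 26 + 30 + 31 + 34 + 36 = 192

192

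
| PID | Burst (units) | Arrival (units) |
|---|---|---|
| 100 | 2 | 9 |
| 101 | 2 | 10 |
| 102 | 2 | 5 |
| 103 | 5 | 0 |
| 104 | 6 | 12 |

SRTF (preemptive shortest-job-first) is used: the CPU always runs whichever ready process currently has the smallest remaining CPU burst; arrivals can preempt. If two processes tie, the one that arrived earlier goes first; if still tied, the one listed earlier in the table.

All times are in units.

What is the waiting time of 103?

0

Gantt: | 103 0-5 | 102 5-7 | idle 7-9 | 100 9-11 | 101 11-13 | 104 13-19 |
Completion: 100=11  101=13  102=7  103=5  104=19
Waiting(103) = turnaround − burst = 5 − 5 = 0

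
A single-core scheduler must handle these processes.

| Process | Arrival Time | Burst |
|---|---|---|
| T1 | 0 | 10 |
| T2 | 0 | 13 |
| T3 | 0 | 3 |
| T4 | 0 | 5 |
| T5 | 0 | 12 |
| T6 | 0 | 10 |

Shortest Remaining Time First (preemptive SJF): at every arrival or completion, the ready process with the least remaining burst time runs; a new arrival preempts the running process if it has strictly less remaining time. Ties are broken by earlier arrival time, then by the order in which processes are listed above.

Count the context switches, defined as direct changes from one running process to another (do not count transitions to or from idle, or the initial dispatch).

5

Schedule: | T3 0-3 | T4 3-8 | T1 8-18 | T6 18-28 | T5 28-40 | T2 40-53 |
Completion: T1=18  T2=53  T3=3  T4=8  T5=40  T6=28
Turnaround (C−A): T1=18  T2=53  T3=3  T4=8  T5=40  T6=28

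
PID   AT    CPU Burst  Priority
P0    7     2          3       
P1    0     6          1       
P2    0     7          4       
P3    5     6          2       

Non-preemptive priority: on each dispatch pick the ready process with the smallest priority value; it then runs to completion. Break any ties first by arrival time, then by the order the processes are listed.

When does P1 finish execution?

6

Gantt: | P1 0-6 | P3 6-12 | P0 12-14 | P2 14-21 |
Completion: P0=14  P1=6  P2=21  P3=12
Turnaround (C−A): P0=7  P1=6  P2=21  P3=7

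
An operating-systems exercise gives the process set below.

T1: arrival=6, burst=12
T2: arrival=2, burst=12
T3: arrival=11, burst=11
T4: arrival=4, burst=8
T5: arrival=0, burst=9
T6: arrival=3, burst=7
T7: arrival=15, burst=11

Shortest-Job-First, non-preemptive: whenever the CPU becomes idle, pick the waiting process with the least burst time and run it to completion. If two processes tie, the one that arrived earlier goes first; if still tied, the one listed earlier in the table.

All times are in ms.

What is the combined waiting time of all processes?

147

Gantt: | T5 0-9 | T6 9-16 | T4 16-24 | T3 24-35 | T7 35-46 | T2 46-58 | T1 58-70 |
Completion: T1=70  T2=58  T3=35  T4=24  T5=9  T6=16  T7=46
Waiting = turnaround − burst: T1=52, T2=44, T3=13, T4=12, T5=0, T6=6, T7=20
Total waiting = 52 + 44 + 13 + 12 + 0 + 6 + 20 = 147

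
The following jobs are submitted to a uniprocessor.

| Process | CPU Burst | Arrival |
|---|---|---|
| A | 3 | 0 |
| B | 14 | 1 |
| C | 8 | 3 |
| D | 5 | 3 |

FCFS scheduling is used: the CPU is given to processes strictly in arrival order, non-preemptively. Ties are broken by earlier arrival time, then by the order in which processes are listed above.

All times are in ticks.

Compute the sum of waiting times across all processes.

38

Gantt: | A 0-3 | B 3-17 | C 17-25 | D 25-30 |
Completion: A=3  B=17  C=25  D=30
Turnaround (C−A): A=3  B=16  C=22  D=27
Waiting = turnaround − burst: A=0, B=2, C=14, D=22
Total waiting = 0 + 2 + 14 + 22 = 38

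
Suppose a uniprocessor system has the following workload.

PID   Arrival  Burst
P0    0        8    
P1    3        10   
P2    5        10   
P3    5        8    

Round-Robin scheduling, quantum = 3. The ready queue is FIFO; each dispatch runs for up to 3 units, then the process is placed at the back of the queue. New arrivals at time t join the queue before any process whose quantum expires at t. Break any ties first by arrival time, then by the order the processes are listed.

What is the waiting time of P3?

21

Schedule: | P0 0-3 | P1 3-6 | P0 6-9 | P2 9-12 | P3 12-15 | P1 15-18 | P0 18-20 | P2 20-23 | P3 23-26 | P1 26-29 | P2 29-32 | P3 32-34 | P1 34-35 | P2 35-36 |
Completion: P0=20  P1=35  P2=36  P3=34
Turnaround (C−A): P0=20  P1=32  P2=31  P3=29
Waiting(P3) = turnaround − burst = 29 − 8 = 21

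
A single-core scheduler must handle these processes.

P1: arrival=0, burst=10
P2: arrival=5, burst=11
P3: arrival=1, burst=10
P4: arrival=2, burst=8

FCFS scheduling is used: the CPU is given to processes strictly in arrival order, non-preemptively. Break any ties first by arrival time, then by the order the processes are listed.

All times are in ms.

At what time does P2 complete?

39

Schedule: | P1 0-10 | P3 10-20 | P4 20-28 | P2 28-39 |
Completion: P1=10  P2=39  P3=20  P4=28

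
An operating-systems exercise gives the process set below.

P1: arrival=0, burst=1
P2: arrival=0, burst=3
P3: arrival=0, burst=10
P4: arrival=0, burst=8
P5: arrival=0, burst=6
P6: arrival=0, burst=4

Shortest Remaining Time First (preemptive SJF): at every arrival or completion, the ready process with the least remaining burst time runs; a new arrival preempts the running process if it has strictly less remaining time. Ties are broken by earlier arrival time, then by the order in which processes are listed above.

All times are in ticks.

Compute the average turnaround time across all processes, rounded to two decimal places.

13.50

Timeline: | P1 0-1 | P2 1-4 | P6 4-8 | P5 8-14 | P4 14-22 | P3 22-32 |
Completion: P1=1  P2=4  P3=32  P4=22  P5=14  P6=8
Turnaround (C−A): P1=1  P2=4  P3=32  P4=22  P5=14  P6=8
Turnaround times: P1=1, P2=4, P3=32, P4=22, P5=14, P6=8
Average turnaround = (1+4+32+22+14+8) / 6 = 81/6 = 13.50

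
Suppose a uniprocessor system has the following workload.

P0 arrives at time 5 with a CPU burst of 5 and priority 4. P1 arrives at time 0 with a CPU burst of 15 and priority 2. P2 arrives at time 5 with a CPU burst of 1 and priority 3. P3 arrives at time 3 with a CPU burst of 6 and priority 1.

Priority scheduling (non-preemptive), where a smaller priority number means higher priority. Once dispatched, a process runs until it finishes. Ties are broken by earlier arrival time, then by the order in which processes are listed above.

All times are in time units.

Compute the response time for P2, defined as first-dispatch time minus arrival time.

16

Schedule: | P1 0-15 | P3 15-21 | P2 21-22 | P0 22-27 |
Completion: P0=27  P1=15  P2=22  P3=21
Turnaround (C−A): P0=22  P1=15  P2=17  P3=18
Response(P2) = first start − arrival = 21 − 5 = 16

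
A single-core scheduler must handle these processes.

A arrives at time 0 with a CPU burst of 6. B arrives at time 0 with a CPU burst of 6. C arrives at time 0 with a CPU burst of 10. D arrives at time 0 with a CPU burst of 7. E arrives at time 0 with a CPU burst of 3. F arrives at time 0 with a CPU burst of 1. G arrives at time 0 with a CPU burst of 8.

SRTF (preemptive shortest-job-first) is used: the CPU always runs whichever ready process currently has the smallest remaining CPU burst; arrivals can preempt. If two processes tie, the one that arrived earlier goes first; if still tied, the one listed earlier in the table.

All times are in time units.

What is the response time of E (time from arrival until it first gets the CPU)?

Timeline: | F 0-1 | E 1-4 | A 4-10 | B 10-16 | D 16-23 | G 23-31 | C 31-41 |
Completion: A=10  B=16  C=41  D=23  E=4  F=1  G=31
Turnaround (C−A): A=10  B=16  C=41  D=23  E=4  F=1  G=31
Response(E) = first start − arrival = 1 − 0 = 1

1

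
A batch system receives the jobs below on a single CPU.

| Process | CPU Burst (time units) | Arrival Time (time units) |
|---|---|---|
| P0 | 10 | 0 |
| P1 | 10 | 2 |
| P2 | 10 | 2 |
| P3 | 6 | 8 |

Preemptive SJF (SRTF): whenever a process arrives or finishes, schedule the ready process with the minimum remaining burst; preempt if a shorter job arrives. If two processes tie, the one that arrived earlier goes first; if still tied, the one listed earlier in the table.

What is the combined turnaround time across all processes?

Timeline: | P0 0-10 | P3 10-16 | P1 16-26 | P2 26-36 |
Completion: P0=10  P1=26  P2=36  P3=16
Turnaround (C−A): P0=10  P1=24  P2=34  P3=8
Turnaround = completion − arrival: P0=10, P1=24, P2=34, P3=8
Total turnaround = 10 + 24 + 34 + 8 = 76

76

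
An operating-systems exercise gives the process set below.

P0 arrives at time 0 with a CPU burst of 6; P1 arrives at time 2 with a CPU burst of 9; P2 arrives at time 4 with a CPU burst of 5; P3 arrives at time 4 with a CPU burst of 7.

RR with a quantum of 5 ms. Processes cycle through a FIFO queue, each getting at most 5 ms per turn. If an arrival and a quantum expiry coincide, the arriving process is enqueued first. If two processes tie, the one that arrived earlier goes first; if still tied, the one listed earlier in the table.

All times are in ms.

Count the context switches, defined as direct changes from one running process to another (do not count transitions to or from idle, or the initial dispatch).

Schedule: | P0 0-5 | P1 5-10 | P2 10-15 | P3 15-20 | P0 20-21 | P1 21-25 | P3 25-27 |
Completion: P0=21  P1=25  P2=15  P3=27
Turnaround (C−A): P0=21  P1=23  P2=11  P3=23

6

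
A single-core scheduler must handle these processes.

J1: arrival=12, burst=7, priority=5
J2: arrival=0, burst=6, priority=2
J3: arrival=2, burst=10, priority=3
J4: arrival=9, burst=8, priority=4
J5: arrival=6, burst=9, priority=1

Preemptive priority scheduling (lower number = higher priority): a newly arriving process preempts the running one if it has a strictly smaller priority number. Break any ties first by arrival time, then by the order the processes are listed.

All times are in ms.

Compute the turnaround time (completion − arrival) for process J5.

Gantt: | J2 0-6 | J5 6-15 | J3 15-25 | J4 25-33 | J1 33-40 |
Completion: J1=40  J2=6  J3=25  J4=33  J5=15
Turnaround (C−A): J1=28  J2=6  J3=23  J4=24  J5=9
Turnaround(J5) = completion − arrival = 15 − 6 = 9

9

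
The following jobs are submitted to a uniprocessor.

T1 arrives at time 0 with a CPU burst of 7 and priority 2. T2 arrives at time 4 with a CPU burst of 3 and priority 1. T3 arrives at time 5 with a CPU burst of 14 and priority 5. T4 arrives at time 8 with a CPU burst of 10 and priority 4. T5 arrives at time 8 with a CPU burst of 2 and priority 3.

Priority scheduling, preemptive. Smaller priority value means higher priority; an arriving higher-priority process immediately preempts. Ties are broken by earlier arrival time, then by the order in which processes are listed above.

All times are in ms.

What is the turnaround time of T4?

Gantt: | T1 0-4 | T2 4-7 | T1 7-10 | T5 10-12 | T4 12-22 | T3 22-36 |
Completion: T1=10  T2=7  T3=36  T4=22  T5=12
Turnaround(T4) = completion − arrival = 22 − 8 = 14

14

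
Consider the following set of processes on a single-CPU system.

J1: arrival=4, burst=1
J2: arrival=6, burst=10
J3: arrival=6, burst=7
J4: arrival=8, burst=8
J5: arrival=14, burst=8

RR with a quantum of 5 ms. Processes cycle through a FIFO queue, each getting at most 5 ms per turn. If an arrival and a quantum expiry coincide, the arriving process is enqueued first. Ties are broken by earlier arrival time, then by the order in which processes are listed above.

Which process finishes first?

Gantt: | idle 0-4 | J1 4-5 | idle 5-6 | J2 6-11 | J3 11-16 | J4 16-21 | J2 21-26 | J5 26-31 | J3 31-33 | J4 33-36 | J5 36-39 |
Completion: J1=5  J2=26  J3=33  J4=36  J5=39
Finish order: J1 → J2 → J3 → J4 → J5

J1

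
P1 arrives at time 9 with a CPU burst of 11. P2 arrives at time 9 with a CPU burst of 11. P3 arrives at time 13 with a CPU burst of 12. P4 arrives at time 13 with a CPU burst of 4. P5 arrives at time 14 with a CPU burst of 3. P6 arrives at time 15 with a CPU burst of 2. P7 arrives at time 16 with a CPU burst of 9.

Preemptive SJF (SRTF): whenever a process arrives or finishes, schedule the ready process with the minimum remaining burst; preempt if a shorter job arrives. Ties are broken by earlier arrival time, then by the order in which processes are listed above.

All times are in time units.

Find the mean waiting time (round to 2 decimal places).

Gantt: | idle 0-9 | P1 9-13 | P4 13-17 | P6 17-19 | P5 19-22 | P1 22-29 | P7 29-38 | P2 38-49 | P3 49-61 |
Completion: P1=29  P2=49  P3=61  P4=17  P5=22  P6=19  P7=38
Turnaround (C−A): P1=20  P2=40  P3=48  P4=4  P5=8  P6=4  P7=22
Waiting times: P1=9, P2=29, P3=36, P4=0, P5=5, P6=2, P7=13
Average waiting = (9+29+36+0+5+2+13) / 7 = 94/7 = 13.43

13.43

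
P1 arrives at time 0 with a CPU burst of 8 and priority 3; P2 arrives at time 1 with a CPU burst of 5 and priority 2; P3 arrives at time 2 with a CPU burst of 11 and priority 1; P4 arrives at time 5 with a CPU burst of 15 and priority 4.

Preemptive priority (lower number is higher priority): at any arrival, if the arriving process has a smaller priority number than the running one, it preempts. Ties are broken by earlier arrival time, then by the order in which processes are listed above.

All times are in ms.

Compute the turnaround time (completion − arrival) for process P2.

Schedule: | P1 0-1 | P2 1-2 | P3 2-13 | P2 13-17 | P1 17-24 | P4 24-39 |
Completion: P1=24  P2=17  P3=13  P4=39
Turnaround(P2) = completion − arrival = 17 − 1 = 16

16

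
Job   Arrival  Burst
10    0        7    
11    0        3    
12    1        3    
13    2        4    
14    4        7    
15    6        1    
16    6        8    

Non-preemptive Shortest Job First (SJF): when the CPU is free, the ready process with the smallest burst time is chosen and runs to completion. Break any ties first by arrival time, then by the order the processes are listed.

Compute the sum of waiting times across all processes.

Timeline: | 11 0-3 | 12 3-6 | 15 6-7 | 13 7-11 | 10 11-18 | 14 18-25 | 16 25-33 |
Completion: 10=18  11=3  12=6  13=11  14=25  15=7  16=33
Turnaround (C−A): 10=18  11=3  12=5  13=9  14=21  15=1  16=27
Waiting = turnaround − burst: 10=11, 11=0, 12=2, 13=5, 14=14, 15=0, 16=19
Total waiting = 11 + 0 + 2 + 5 + 14 + 0 + 19 = 51

51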